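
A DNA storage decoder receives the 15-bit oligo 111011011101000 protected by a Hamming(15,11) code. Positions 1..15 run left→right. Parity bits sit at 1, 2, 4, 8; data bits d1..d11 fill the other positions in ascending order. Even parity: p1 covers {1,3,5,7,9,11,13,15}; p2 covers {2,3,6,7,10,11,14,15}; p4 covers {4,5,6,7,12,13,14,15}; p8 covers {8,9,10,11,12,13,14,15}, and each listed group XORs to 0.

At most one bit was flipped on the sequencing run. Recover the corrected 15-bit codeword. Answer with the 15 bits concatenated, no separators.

s1 (pos 1,3,5,7,9,11,13,15): 1⊕1⊕1⊕0⊕1⊕0⊕0⊕0 = 0
s2 (pos 2,3,6,7,10,11,14,15): 1⊕1⊕1⊕0⊕1⊕0⊕0⊕0 = 0
s4 (pos 4,5,6,7,12,13,14,15): 0⊕1⊕1⊕0⊕1⊕0⊕0⊕0 = 1
s8 (pos 8,9,10,11,12,13,14,15): 1⊕1⊕1⊕0⊕1⊕0⊕0⊕0 = 0
Syndrome s8…s1 = 0100 → error at position 4.
Flip position 4: 111011011101000 → 111111011101000

111111011101000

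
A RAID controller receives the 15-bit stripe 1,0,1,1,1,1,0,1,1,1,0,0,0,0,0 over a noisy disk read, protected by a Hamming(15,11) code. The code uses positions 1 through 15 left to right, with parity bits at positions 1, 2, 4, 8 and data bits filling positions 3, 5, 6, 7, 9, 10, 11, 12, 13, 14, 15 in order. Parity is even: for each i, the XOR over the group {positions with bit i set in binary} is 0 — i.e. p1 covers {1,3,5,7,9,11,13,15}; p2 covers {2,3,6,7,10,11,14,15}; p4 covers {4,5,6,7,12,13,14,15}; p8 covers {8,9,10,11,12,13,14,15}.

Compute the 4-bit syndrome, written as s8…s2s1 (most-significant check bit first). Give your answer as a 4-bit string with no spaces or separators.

1110

s1 (pos 1,3,5,7,9,11,13,15): 1⊕1⊕1⊕0⊕1⊕0⊕0⊕0 = 0
s2 (pos 2,3,6,7,10,11,14,15): 0⊕1⊕1⊕0⊕1⊕0⊕0⊕0 = 1
s4 (pos 4,5,6,7,12,13,14,15): 1⊕1⊕1⊕0⊕0⊕0⊕0⊕0 = 1
s8 (pos 8,9,10,11,12,13,14,15): 1⊕1⊕1⊕0⊕0⊕0⊕0⊕0 = 1
Syndrome s8…s1 = 1110 → error at position 14.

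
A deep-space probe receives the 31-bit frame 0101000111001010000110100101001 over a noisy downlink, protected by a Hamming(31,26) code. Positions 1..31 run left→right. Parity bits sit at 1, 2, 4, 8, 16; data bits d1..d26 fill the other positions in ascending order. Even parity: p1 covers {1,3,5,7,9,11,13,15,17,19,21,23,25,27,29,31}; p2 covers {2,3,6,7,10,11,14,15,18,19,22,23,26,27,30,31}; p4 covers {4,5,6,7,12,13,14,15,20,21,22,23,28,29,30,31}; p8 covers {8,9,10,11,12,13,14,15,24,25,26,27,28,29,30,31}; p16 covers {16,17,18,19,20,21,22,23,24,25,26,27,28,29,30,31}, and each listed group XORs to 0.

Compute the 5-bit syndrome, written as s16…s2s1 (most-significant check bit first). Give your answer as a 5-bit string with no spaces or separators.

00000

s1 (pos 1,3,5,7,9,11,13,15,17,19,21,23,25,27,29,31): 0⊕0⊕0⊕0⊕1⊕0⊕1⊕1⊕0⊕0⊕1⊕1⊕0⊕0⊕0⊕1 = 0
s2 (pos 2,3,6,7,10,11,14,15,18,19,22,23,26,27,30,31): 1⊕0⊕0⊕0⊕1⊕0⊕0⊕1⊕0⊕0⊕0⊕1⊕1⊕0⊕0⊕1 = 0
s4 (pos 4,5,6,7,12,13,14,15,20,21,22,23,28,29,30,31): 1⊕0⊕0⊕0⊕0⊕1⊕0⊕1⊕1⊕1⊕0⊕1⊕1⊕0⊕0⊕1 = 0
s8 (pos 8,9,10,11,12,13,14,15,24,25,26,27,28,29,30,31): 1⊕1⊕1⊕0⊕0⊕1⊕0⊕1⊕0⊕0⊕1⊕0⊕1⊕0⊕0⊕1 = 0
s16 (pos 16,17,18,19,20,21,22,23,24,25,26,27,28,29,30,31): 0⊕0⊕0⊕0⊕1⊕1⊕0⊕1⊕0⊕0⊕1⊕0⊕1⊕0⊕0⊕1 = 0
Syndrome s16…s1 = 00000 → no error.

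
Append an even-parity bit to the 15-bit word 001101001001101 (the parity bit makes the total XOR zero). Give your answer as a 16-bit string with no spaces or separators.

0011010010011011

XOR of the 15 data bits: 0⊕0⊕1⊕1⊕0⊕1⊕0⊕0⊕1⊕0⊕0⊕1⊕1⊕0⊕1 = 1
Parity bit = 1 (so all 16 bits XOR to 0).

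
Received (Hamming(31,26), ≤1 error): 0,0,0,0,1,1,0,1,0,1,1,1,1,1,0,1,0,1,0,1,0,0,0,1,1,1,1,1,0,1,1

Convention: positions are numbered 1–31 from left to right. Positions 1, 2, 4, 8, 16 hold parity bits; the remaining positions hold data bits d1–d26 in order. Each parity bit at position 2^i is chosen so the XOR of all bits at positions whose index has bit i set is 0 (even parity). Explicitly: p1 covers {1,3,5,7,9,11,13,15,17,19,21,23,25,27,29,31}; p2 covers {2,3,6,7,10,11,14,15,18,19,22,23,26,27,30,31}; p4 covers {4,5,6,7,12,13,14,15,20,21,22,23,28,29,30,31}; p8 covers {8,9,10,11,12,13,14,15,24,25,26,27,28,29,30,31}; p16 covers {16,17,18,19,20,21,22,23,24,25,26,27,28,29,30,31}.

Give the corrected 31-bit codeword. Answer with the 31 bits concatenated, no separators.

s1 (pos 1,3,5,7,9,11,13,15,17,19,21,23,25,27,29,31): 0⊕0⊕1⊕0⊕0⊕1⊕1⊕0⊕0⊕0⊕0⊕0⊕1⊕1⊕0⊕1 = 0
s2 (pos 2,3,6,7,10,11,14,15,18,19,22,23,26,27,30,31): 0⊕0⊕1⊕0⊕1⊕1⊕1⊕0⊕1⊕0⊕0⊕0⊕1⊕1⊕1⊕1 = 1
s4 (pos 4,5,6,7,12,13,14,15,20,21,22,23,28,29,30,31): 0⊕1⊕1⊕0⊕1⊕1⊕1⊕0⊕1⊕0⊕0⊕0⊕1⊕0⊕1⊕1 = 1
s8 (pos 8,9,10,11,12,13,14,15,24,25,26,27,28,29,30,31): 1⊕0⊕1⊕1⊕1⊕1⊕1⊕0⊕1⊕1⊕1⊕1⊕1⊕0⊕1⊕1 = 1
s16 (pos 16,17,18,19,20,21,22,23,24,25,26,27,28,29,30,31): 1⊕0⊕1⊕0⊕1⊕0⊕0⊕0⊕1⊕1⊕1⊕1⊕1⊕0⊕1⊕1 = 0
Syndrome s16…s1 = 01110 → error at position 14.
Flip position 14: 0000110101111101010100011111011 → 0000110101111001010100011111011

0000110101111001010100011111011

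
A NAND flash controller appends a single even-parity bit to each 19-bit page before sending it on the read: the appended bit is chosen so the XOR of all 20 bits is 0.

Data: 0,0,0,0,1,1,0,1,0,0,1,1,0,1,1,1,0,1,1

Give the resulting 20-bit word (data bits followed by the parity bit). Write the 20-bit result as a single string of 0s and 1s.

00001101001101110110

XOR of the 19 data bits: 0⊕0⊕0⊕0⊕1⊕1⊕0⊕1⊕0⊕0⊕1⊕1⊕0⊕1⊕1⊕1⊕0⊕1⊕1 = 0
Parity bit = 0 (so all 20 bits XOR to 0).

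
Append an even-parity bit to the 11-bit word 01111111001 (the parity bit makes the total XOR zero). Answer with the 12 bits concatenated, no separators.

011111110010

XOR of the 11 data bits: 0⊕1⊕1⊕1⊕1⊕1⊕1⊕1⊕0⊕0⊕1 = 0
Parity bit = 0 (so all 12 bits XOR to 0).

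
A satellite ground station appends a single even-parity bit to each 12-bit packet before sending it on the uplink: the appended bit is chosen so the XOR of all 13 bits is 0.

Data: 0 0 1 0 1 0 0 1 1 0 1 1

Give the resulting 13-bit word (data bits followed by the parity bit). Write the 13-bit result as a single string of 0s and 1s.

0010100110110

XOR of the 12 data bits: 0⊕0⊕1⊕0⊕1⊕0⊕0⊕1⊕1⊕0⊕1⊕1 = 0
Parity bit = 0 (so all 13 bits XOR to 0).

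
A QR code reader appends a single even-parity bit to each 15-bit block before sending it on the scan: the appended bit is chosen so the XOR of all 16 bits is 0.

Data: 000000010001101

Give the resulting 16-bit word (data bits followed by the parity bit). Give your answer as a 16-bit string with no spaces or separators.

0000000100011010

XOR of the 15 data bits: 0⊕0⊕0⊕0⊕0⊕0⊕0⊕1⊕0⊕0⊕0⊕1⊕1⊕0⊕1 = 0
Parity bit = 0 (so all 16 bits XOR to 0).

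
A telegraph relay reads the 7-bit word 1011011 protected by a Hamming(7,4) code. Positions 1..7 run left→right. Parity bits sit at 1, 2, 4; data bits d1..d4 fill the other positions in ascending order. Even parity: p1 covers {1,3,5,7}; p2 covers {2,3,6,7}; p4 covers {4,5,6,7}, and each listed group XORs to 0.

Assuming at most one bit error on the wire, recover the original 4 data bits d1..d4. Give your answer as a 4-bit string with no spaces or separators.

s1 (pos 1,3,5,7): 1⊕1⊕0⊕1 = 1
s2 (pos 2,3,6,7): 0⊕1⊕1⊕1 = 1
s4 (pos 4,5,6,7): 1⊕0⊕1⊕1 = 1
Syndrome s4…s1 = 111 → error at position 7.
Flip position 7: 1011011 → 1011010
Read data bits from positions 3,5,6,7: 1010

1010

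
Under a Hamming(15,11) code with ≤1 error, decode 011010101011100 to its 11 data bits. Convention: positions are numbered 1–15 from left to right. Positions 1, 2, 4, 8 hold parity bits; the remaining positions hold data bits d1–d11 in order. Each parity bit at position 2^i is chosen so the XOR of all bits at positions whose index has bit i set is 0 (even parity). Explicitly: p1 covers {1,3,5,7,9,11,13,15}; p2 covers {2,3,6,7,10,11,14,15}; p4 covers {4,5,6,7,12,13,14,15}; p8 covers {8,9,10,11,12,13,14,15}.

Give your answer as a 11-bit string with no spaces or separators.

11011011100

s1 (pos 1,3,5,7,9,11,13,15): 0⊕1⊕1⊕1⊕1⊕1⊕1⊕0 = 0
s2 (pos 2,3,6,7,10,11,14,15): 1⊕1⊕0⊕1⊕0⊕1⊕0⊕0 = 0
s4 (pos 4,5,6,7,12,13,14,15): 0⊕1⊕0⊕1⊕1⊕1⊕0⊕0 = 0
s8 (pos 8,9,10,11,12,13,14,15): 0⊕1⊕0⊕1⊕1⊕1⊕0⊕0 = 0
Syndrome s8…s1 = 0000 → no error.
Read data bits from positions 3,5,6,7,9,10,11,12,13,14,15: 11011011100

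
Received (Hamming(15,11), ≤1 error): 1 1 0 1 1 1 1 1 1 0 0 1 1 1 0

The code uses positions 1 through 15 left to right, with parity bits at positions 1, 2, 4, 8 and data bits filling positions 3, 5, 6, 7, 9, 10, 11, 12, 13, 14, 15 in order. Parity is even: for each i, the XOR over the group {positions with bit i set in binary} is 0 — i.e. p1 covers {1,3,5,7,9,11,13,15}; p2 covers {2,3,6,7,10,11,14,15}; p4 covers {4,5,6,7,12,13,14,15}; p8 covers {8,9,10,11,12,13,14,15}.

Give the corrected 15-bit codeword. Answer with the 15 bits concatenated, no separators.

110111111001010

s1 (pos 1,3,5,7,9,11,13,15): 1⊕0⊕1⊕1⊕1⊕0⊕1⊕0 = 1
s2 (pos 2,3,6,7,10,11,14,15): 1⊕0⊕1⊕1⊕0⊕0⊕1⊕0 = 0
s4 (pos 4,5,6,7,12,13,14,15): 1⊕1⊕1⊕1⊕1⊕1⊕1⊕0 = 1
s8 (pos 8,9,10,11,12,13,14,15): 1⊕1⊕0⊕0⊕1⊕1⊕1⊕0 = 1
Syndrome s8…s1 = 1101 → error at position 13.
Flip position 13: 110111111001110 → 110111111001010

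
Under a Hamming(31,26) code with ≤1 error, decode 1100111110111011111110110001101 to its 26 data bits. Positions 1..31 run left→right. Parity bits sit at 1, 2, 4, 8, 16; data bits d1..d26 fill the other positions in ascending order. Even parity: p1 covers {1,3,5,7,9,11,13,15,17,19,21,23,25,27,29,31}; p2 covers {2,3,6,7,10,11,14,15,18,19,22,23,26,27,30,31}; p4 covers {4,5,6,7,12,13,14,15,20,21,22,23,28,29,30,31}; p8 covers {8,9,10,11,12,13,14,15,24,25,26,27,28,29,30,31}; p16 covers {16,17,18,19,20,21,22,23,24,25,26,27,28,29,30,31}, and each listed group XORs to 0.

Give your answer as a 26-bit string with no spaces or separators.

s1 (pos 1,3,5,7,9,11,13,15,17,19,21,23,25,27,29,31): 1⊕0⊕1⊕1⊕1⊕1⊕1⊕1⊕1⊕1⊕1⊕1⊕0⊕0⊕1⊕1 = 1
s2 (pos 2,3,6,7,10,11,14,15,18,19,22,23,26,27,30,31): 1⊕0⊕1⊕1⊕0⊕1⊕0⊕1⊕1⊕1⊕0⊕1⊕0⊕0⊕0⊕1 = 1
s4 (pos 4,5,6,7,12,13,14,15,20,21,22,23,28,29,30,31): 0⊕1⊕1⊕1⊕1⊕1⊕0⊕1⊕1⊕1⊕0⊕1⊕1⊕1⊕0⊕1 = 0
s8 (pos 8,9,10,11,12,13,14,15,24,25,26,27,28,29,30,31): 1⊕1⊕0⊕1⊕1⊕1⊕0⊕1⊕1⊕0⊕0⊕0⊕1⊕1⊕0⊕1 = 0
s16 (pos 16,17,18,19,20,21,22,23,24,25,26,27,28,29,30,31): 1⊕1⊕1⊕1⊕1⊕1⊕0⊕1⊕1⊕0⊕0⊕0⊕1⊕1⊕0⊕1 = 1
Syndrome s16…s1 = 10011 → error at position 19.
Flip position 19: 1100111110111011111110110001101 → 1100111110111011110110110001101
Read data bits from positions 3,5,6,7,9,10,11,12,13,14,15,17,18,19,20,21,22,23,24,25,26,27,28,29,30,31: 01111011101110110110001101

01111011101110110110001101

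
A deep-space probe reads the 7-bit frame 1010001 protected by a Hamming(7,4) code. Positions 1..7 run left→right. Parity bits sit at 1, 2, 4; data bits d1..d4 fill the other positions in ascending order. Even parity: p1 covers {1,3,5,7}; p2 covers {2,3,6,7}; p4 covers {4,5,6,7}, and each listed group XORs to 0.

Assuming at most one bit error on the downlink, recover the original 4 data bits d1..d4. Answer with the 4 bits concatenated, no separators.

s1 (pos 1,3,5,7): 1⊕1⊕0⊕1 = 1
s2 (pos 2,3,6,7): 0⊕1⊕0⊕1 = 0
s4 (pos 4,5,6,7): 0⊕0⊕0⊕1 = 1
Syndrome s4…s1 = 101 → error at position 5.
Flip position 5: 1010001 → 1010101
Read data bits from positions 3,5,6,7: 1101

1101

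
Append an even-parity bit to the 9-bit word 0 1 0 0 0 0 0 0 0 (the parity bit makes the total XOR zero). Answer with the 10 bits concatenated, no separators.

XOR of the 9 data bits: 0⊕1⊕0⊕0⊕0⊕0⊕0⊕0⊕0 = 1
Parity bit = 1 (so all 10 bits XOR to 0).

0100000001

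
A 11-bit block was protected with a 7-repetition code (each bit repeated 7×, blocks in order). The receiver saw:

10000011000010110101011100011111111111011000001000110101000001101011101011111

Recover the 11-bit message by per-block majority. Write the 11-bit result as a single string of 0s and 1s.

Block 1 (1000001): 2 ones → 0
Block 2 (1000010): 2 ones → 0
Block 3 (1101010): 4 ones → 1
Block 4 (1110001): 4 ones → 1
Block 5 (1111111): 7 ones → 1
Block 6 (1110110): 5 ones → 1
Block 7 (0000100): 1 one → 0
Block 8 (0110101): 4 ones → 1
Block 9 (0000011): 2 ones → 0
Block 10 (0101110): 4 ones → 1
Block 11 (1011111): 6 ones → 1

00111101011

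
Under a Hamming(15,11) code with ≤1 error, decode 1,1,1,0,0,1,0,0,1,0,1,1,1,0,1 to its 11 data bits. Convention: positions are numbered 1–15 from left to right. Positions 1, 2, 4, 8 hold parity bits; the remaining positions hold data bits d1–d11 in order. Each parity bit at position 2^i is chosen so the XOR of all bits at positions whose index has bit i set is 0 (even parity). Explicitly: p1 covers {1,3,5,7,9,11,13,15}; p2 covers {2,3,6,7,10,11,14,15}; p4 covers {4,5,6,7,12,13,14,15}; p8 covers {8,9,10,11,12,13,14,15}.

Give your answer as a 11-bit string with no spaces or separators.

s1 (pos 1,3,5,7,9,11,13,15): 1⊕1⊕0⊕0⊕1⊕1⊕1⊕1 = 0
s2 (pos 2,3,6,7,10,11,14,15): 1⊕1⊕1⊕0⊕0⊕1⊕0⊕1 = 1
s4 (pos 4,5,6,7,12,13,14,15): 0⊕0⊕1⊕0⊕1⊕1⊕0⊕1 = 0
s8 (pos 8,9,10,11,12,13,14,15): 0⊕1⊕0⊕1⊕1⊕1⊕0⊕1 = 1
Syndrome s8…s1 = 1010 → error at position 10.
Flip position 10: 111001001011101 → 111001001111101
Read data bits from positions 3,5,6,7,9,10,11,12,13,14,15: 10101111101

10101111101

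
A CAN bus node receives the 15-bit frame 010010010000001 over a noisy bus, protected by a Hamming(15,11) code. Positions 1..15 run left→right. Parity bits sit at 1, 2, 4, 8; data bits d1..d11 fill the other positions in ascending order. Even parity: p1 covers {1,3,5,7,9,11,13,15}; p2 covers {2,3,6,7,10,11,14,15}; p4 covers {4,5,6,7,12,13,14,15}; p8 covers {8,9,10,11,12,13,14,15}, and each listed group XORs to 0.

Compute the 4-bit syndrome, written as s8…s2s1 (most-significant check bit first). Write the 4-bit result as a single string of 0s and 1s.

0000

s1 (pos 1,3,5,7,9,11,13,15): 0⊕0⊕1⊕0⊕0⊕0⊕0⊕1 = 0
s2 (pos 2,3,6,7,10,11,14,15): 1⊕0⊕0⊕0⊕0⊕0⊕0⊕1 = 0
s4 (pos 4,5,6,7,12,13,14,15): 0⊕1⊕0⊕0⊕0⊕0⊕0⊕1 = 0
s8 (pos 8,9,10,11,12,13,14,15): 1⊕0⊕0⊕0⊕0⊕0⊕0⊕1 = 0
Syndrome s8…s1 = 0000 → no error.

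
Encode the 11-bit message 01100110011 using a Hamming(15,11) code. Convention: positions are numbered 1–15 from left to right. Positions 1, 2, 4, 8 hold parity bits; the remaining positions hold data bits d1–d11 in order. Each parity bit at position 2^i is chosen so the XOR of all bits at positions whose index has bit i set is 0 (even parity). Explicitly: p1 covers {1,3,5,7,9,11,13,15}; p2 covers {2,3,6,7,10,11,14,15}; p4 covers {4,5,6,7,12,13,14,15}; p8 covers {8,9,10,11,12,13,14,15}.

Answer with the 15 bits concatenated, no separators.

Place data at non-parity positions: p1 p2 0 p4 1 1 0 p8 0 1 1 0 0 1 1
p1 (pos 1,3,5,7,9,11,13,15): XOR of data positions = 0⊕1⊕0⊕0⊕1⊕0⊕1 = 1
p2 (pos 2,3,6,7,10,11,14,15): XOR of data positions = 0⊕1⊕0⊕1⊕1⊕1⊕1 = 1
p4 (pos 4,5,6,7,12,13,14,15): XOR of data positions = 1⊕1⊕0⊕0⊕0⊕1⊕1 = 0
p8 (pos 8,9,10,11,12,13,14,15): XOR of data positions = 0⊕1⊕1⊕0⊕0⊕1⊕1 = 0
Codeword: 110011000110011

110011000110011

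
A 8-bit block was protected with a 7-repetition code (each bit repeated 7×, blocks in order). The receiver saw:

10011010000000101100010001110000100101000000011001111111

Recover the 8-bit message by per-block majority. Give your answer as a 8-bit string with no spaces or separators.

Block 1 (1001101): 4 ones → 1
Block 2 (0000000): 0 ones → 0
Block 3 (1011000): 3 ones → 0
Block 4 (1000111): 4 ones → 1
Block 5 (0000100): 1 one → 0
Block 6 (1010000): 2 ones → 0
Block 7 (0001100): 2 ones → 0
Block 8 (1111111): 7 ones → 1

10010001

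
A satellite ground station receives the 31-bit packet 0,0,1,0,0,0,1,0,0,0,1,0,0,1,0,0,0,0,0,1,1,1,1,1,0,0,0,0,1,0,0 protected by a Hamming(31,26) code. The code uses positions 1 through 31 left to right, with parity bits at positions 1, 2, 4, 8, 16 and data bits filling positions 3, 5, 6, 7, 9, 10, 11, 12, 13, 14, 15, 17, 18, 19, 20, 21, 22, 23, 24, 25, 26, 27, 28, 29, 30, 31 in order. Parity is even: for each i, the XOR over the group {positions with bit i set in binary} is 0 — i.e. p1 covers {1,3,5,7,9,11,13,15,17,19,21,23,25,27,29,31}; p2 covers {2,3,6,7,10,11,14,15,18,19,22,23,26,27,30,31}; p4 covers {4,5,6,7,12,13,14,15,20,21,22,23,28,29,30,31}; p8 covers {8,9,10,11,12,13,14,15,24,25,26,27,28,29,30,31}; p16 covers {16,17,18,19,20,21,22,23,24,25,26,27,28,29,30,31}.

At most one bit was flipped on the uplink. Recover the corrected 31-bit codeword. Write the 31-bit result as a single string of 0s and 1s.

0011001000100100000111110000100

s1 (pos 1,3,5,7,9,11,13,15,17,19,21,23,25,27,29,31): 0⊕1⊕0⊕1⊕0⊕1⊕0⊕0⊕0⊕0⊕1⊕1⊕0⊕0⊕1⊕0 = 0
s2 (pos 2,3,6,7,10,11,14,15,18,19,22,23,26,27,30,31): 0⊕1⊕0⊕1⊕0⊕1⊕1⊕0⊕0⊕0⊕1⊕1⊕0⊕0⊕0⊕0 = 0
s4 (pos 4,5,6,7,12,13,14,15,20,21,22,23,28,29,30,31): 0⊕0⊕0⊕1⊕0⊕0⊕1⊕0⊕1⊕1⊕1⊕1⊕0⊕1⊕0⊕0 = 1
s8 (pos 8,9,10,11,12,13,14,15,24,25,26,27,28,29,30,31): 0⊕0⊕0⊕1⊕0⊕0⊕1⊕0⊕1⊕0⊕0⊕0⊕0⊕1⊕0⊕0 = 0
s16 (pos 16,17,18,19,20,21,22,23,24,25,26,27,28,29,30,31): 0⊕0⊕0⊕0⊕1⊕1⊕1⊕1⊕1⊕0⊕0⊕0⊕0⊕1⊕0⊕0 = 0
Syndrome s16…s1 = 00100 → error at position 4.
Flip position 4: 0010001000100100000111110000100 → 0011001000100100000111110000100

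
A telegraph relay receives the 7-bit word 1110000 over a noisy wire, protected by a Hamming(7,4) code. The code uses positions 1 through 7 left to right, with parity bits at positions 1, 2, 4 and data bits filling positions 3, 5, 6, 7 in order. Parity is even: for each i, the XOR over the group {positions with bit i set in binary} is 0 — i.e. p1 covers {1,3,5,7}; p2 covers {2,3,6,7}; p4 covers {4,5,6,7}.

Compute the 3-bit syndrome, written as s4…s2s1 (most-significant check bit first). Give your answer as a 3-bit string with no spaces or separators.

000

s1 (pos 1,3,5,7): 1⊕1⊕0⊕0 = 0
s2 (pos 2,3,6,7): 1⊕1⊕0⊕0 = 0
s4 (pos 4,5,6,7): 0⊕0⊕0⊕0 = 0
Syndrome s4…s1 = 000 → no error.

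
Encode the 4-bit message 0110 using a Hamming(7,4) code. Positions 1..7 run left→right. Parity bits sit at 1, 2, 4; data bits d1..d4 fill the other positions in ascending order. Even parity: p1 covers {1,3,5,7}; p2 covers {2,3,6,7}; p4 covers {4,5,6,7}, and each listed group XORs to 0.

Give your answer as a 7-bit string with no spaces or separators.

Place data at non-parity positions: p1 p2 0 p4 1 1 0
p1 (pos 1,3,5,7): XOR of data positions = 0⊕1⊕0 = 1
p2 (pos 2,3,6,7): XOR of data positions = 0⊕1⊕0 = 1
p4 (pos 4,5,6,7): XOR of data positions = 1⊕1⊕0 = 0
Codeword: 1100110

1100110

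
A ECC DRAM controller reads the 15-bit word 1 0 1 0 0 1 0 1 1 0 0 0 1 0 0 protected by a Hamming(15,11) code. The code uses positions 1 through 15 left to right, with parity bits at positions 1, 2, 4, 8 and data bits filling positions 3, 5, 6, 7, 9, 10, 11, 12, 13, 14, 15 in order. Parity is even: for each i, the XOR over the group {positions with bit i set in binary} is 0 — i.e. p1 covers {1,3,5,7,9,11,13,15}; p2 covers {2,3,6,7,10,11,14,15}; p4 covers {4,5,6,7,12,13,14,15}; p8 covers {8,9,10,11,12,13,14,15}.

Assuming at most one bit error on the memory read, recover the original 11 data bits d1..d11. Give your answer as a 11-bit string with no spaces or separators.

10101000100

s1 (pos 1,3,5,7,9,11,13,15): 1⊕1⊕0⊕0⊕1⊕0⊕1⊕0 = 0
s2 (pos 2,3,6,7,10,11,14,15): 0⊕1⊕1⊕0⊕0⊕0⊕0⊕0 = 0
s4 (pos 4,5,6,7,12,13,14,15): 0⊕0⊕1⊕0⊕0⊕1⊕0⊕0 = 0
s8 (pos 8,9,10,11,12,13,14,15): 1⊕1⊕0⊕0⊕0⊕1⊕0⊕0 = 1
Syndrome s8…s1 = 1000 → error at position 8.
Flip position 8: 101001011000100 → 101001001000100
Read data bits from positions 3,5,6,7,9,10,11,12,13,14,15: 10101000100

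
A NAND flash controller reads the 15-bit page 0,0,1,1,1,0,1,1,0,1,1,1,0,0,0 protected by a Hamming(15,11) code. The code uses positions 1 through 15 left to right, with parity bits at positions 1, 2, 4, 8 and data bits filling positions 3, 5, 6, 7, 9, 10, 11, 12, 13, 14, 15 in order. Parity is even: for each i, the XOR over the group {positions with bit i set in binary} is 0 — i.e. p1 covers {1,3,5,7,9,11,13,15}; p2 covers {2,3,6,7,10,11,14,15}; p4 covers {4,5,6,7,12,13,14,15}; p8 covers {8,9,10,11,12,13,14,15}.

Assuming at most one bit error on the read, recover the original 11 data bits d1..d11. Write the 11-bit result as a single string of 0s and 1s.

s1 (pos 1,3,5,7,9,11,13,15): 0⊕1⊕1⊕1⊕0⊕1⊕0⊕0 = 0
s2 (pos 2,3,6,7,10,11,14,15): 0⊕1⊕0⊕1⊕1⊕1⊕0⊕0 = 0
s4 (pos 4,5,6,7,12,13,14,15): 1⊕1⊕0⊕1⊕1⊕0⊕0⊕0 = 0
s8 (pos 8,9,10,11,12,13,14,15): 1⊕0⊕1⊕1⊕1⊕0⊕0⊕0 = 0
Syndrome s8…s1 = 0000 → no error.
Read data bits from positions 3,5,6,7,9,10,11,12,13,14,15: 11010111000

11010111000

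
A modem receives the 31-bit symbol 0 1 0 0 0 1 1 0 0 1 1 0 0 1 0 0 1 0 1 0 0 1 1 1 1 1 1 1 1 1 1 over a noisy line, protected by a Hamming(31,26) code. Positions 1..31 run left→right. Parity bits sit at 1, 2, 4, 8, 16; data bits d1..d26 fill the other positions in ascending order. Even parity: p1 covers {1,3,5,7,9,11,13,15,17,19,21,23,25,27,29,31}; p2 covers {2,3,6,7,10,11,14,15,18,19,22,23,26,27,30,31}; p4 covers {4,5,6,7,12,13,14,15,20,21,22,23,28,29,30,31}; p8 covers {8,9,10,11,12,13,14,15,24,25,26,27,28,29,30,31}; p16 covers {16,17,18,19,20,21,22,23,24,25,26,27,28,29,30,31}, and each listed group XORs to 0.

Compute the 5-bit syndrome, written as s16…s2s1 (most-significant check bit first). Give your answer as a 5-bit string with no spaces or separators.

s1 (pos 1,3,5,7,9,11,13,15,17,19,21,23,25,27,29,31): 0⊕0⊕0⊕1⊕0⊕1⊕0⊕0⊕1⊕1⊕0⊕1⊕1⊕1⊕1⊕1 = 1
s2 (pos 2,3,6,7,10,11,14,15,18,19,22,23,26,27,30,31): 1⊕0⊕1⊕1⊕1⊕1⊕1⊕0⊕0⊕1⊕1⊕1⊕1⊕1⊕1⊕1 = 1
s4 (pos 4,5,6,7,12,13,14,15,20,21,22,23,28,29,30,31): 0⊕0⊕1⊕1⊕0⊕0⊕1⊕0⊕0⊕0⊕1⊕1⊕1⊕1⊕1⊕1 = 1
s8 (pos 8,9,10,11,12,13,14,15,24,25,26,27,28,29,30,31): 0⊕0⊕1⊕1⊕0⊕0⊕1⊕0⊕1⊕1⊕1⊕1⊕1⊕1⊕1⊕1 = 1
s16 (pos 16,17,18,19,20,21,22,23,24,25,26,27,28,29,30,31): 0⊕1⊕0⊕1⊕0⊕0⊕1⊕1⊕1⊕1⊕1⊕1⊕1⊕1⊕1⊕1 = 0
Syndrome s16…s1 = 01111 → error at position 15.

01111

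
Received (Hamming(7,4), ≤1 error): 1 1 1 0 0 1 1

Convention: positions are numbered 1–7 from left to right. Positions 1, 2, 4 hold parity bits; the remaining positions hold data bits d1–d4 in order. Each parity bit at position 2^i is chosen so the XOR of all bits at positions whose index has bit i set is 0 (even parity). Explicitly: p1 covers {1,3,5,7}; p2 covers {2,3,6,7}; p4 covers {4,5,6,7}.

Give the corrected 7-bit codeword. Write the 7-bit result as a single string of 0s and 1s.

s1 (pos 1,3,5,7): 1⊕1⊕0⊕1 = 1
s2 (pos 2,3,6,7): 1⊕1⊕1⊕1 = 0
s4 (pos 4,5,6,7): 0⊕0⊕1⊕1 = 0
Syndrome s4…s1 = 001 → error at position 1.
Flip position 1: 1110011 → 0110011

0110011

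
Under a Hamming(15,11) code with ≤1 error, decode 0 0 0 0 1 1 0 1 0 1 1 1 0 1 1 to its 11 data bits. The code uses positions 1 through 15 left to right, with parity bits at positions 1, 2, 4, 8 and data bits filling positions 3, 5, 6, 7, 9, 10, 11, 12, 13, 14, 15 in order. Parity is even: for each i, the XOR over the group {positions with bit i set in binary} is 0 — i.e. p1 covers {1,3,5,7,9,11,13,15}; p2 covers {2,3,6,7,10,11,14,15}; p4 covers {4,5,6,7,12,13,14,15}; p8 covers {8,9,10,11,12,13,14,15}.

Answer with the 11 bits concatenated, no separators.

s1 (pos 1,3,5,7,9,11,13,15): 0⊕0⊕1⊕0⊕0⊕1⊕0⊕1 = 1
s2 (pos 2,3,6,7,10,11,14,15): 0⊕0⊕1⊕0⊕1⊕1⊕1⊕1 = 1
s4 (pos 4,5,6,7,12,13,14,15): 0⊕1⊕1⊕0⊕1⊕0⊕1⊕1 = 1
s8 (pos 8,9,10,11,12,13,14,15): 1⊕0⊕1⊕1⊕1⊕0⊕1⊕1 = 0
Syndrome s8…s1 = 0111 → error at position 7.
Flip position 7: 000011010111011 → 000011110111011
Read data bits from positions 3,5,6,7,9,10,11,12,13,14,15: 01110111011

01110111011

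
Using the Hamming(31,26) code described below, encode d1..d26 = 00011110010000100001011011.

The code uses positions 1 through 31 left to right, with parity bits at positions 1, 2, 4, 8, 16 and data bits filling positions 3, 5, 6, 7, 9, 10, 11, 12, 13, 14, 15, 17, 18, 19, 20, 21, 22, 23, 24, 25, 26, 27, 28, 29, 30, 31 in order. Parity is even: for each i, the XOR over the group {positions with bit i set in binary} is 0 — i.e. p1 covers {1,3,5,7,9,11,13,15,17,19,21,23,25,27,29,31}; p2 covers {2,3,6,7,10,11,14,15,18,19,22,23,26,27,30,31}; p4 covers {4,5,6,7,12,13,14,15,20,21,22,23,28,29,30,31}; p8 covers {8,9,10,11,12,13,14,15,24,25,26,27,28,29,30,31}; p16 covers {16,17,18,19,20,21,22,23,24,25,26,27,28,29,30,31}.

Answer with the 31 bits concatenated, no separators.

Place data at non-parity positions: p1 p2 0 p4 0 0 1 p8 1 1 1 0 0 1 0 p16 0 0 0 1 0 0 0 0 1 0 1 1 0 1 1
p1 (pos 1,3,5,7,9,11,13,15,17,19,21,23,25,27,29,31): XOR of data positions = 0⊕0⊕1⊕1⊕1⊕0⊕0⊕0⊕0⊕0⊕0⊕1⊕1⊕0⊕1 = 0
p2 (pos 2,3,6,7,10,11,14,15,18,19,22,23,26,27,30,31): XOR of data positions = 0⊕0⊕1⊕1⊕1⊕1⊕0⊕0⊕0⊕0⊕0⊕0⊕1⊕1⊕1 = 1
p4 (pos 4,5,6,7,12,13,14,15,20,21,22,23,28,29,30,31): XOR of data positions = 0⊕0⊕1⊕0⊕0⊕1⊕0⊕1⊕0⊕0⊕0⊕1⊕0⊕1⊕1 = 0
p8 (pos 8,9,10,11,12,13,14,15,24,25,26,27,28,29,30,31): XOR of data positions = 1⊕1⊕1⊕0⊕0⊕1⊕0⊕0⊕1⊕0⊕1⊕1⊕0⊕1⊕1 = 1
p16 (pos 16,17,18,19,20,21,22,23,24,25,26,27,28,29,30,31): XOR of data positions = 0⊕0⊕0⊕1⊕0⊕0⊕0⊕0⊕1⊕0⊕1⊕1⊕0⊕1⊕1 = 0
Codeword: 0100001111100100000100001011011

0100001111100100000100001011011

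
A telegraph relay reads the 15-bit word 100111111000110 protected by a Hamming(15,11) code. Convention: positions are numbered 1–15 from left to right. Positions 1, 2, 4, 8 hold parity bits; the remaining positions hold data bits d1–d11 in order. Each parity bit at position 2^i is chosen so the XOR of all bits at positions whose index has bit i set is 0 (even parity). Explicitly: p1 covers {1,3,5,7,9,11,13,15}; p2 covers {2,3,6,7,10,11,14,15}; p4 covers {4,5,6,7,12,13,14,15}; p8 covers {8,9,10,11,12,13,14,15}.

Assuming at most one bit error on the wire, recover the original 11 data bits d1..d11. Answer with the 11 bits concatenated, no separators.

s1 (pos 1,3,5,7,9,11,13,15): 1⊕0⊕1⊕1⊕1⊕0⊕1⊕0 = 1
s2 (pos 2,3,6,7,10,11,14,15): 0⊕0⊕1⊕1⊕0⊕0⊕1⊕0 = 1
s4 (pos 4,5,6,7,12,13,14,15): 1⊕1⊕1⊕1⊕0⊕1⊕1⊕0 = 0
s8 (pos 8,9,10,11,12,13,14,15): 1⊕1⊕0⊕0⊕0⊕1⊕1⊕0 = 0
Syndrome s8…s1 = 0011 → error at position 3.
Flip position 3: 100111111000110 → 101111111000110
Read data bits from positions 3,5,6,7,9,10,11,12,13,14,15: 11111000110

11111000110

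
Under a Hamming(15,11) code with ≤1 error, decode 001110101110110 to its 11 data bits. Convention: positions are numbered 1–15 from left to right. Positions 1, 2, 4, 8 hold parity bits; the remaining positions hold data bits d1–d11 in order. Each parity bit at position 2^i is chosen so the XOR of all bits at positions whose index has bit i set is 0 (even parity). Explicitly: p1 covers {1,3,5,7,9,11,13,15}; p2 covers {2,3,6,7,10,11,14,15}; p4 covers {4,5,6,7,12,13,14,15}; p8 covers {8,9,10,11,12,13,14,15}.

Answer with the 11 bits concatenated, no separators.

11011110100

s1 (pos 1,3,5,7,9,11,13,15): 0⊕1⊕1⊕1⊕1⊕1⊕1⊕0 = 0
s2 (pos 2,3,6,7,10,11,14,15): 0⊕1⊕0⊕1⊕1⊕1⊕1⊕0 = 1
s4 (pos 4,5,6,7,12,13,14,15): 1⊕1⊕0⊕1⊕0⊕1⊕1⊕0 = 1
s8 (pos 8,9,10,11,12,13,14,15): 0⊕1⊕1⊕1⊕0⊕1⊕1⊕0 = 1
Syndrome s8…s1 = 1110 → error at position 14.
Flip position 14: 001110101110110 → 001110101110100
Read data bits from positions 3,5,6,7,9,10,11,12,13,14,15: 11011110100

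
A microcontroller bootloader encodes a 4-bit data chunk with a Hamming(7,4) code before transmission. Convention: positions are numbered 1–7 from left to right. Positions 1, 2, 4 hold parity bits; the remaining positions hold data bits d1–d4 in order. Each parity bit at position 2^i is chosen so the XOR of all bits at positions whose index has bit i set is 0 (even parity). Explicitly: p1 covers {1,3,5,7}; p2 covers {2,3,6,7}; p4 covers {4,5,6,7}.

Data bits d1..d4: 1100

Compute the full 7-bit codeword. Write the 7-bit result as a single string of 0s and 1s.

0111100

Place data at non-parity positions: p1 p2 1 p4 1 0 0
p1 (pos 1,3,5,7): XOR of data positions = 1⊕1⊕0 = 0
p2 (pos 2,3,6,7): XOR of data positions = 1⊕0⊕0 = 1
p4 (pos 4,5,6,7): XOR of data positions = 1⊕0⊕0 = 1
Codeword: 0111100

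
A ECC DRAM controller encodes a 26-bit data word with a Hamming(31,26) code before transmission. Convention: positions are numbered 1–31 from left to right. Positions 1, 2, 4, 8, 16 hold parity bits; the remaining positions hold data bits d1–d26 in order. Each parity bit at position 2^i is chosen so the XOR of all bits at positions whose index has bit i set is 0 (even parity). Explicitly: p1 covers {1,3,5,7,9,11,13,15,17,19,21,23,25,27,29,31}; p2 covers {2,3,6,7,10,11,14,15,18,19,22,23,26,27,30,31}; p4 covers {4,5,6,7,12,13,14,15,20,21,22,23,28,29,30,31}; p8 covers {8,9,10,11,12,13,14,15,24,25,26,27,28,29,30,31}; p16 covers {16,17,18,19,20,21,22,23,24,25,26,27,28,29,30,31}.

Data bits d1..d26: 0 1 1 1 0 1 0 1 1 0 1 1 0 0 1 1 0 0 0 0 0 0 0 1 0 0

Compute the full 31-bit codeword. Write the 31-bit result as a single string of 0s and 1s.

1001111101011010100110000000100

Place data at non-parity positions: p1 p2 0 p4 1 1 1 p8 0 1 0 1 1 0 1 p16 1 0 0 1 1 0 0 0 0 0 0 0 1 0 0
p1 (pos 1,3,5,7,9,11,13,15,17,19,21,23,25,27,29,31): XOR of data positions = 0⊕1⊕1⊕0⊕0⊕1⊕1⊕1⊕0⊕1⊕0⊕0⊕0⊕1⊕0 = 1
p2 (pos 2,3,6,7,10,11,14,15,18,19,22,23,26,27,30,31): XOR of data positions = 0⊕1⊕1⊕1⊕0⊕0⊕1⊕0⊕0⊕0⊕0⊕0⊕0⊕0⊕0 = 0
p4 (pos 4,5,6,7,12,13,14,15,20,21,22,23,28,29,30,31): XOR of data positions = 1⊕1⊕1⊕1⊕1⊕0⊕1⊕1⊕1⊕0⊕0⊕0⊕1⊕0⊕0 = 1
p8 (pos 8,9,10,11,12,13,14,15,24,25,26,27,28,29,30,31): XOR of data positions = 0⊕1⊕0⊕1⊕1⊕0⊕1⊕0⊕0⊕0⊕0⊕0⊕1⊕0⊕0 = 1
p16 (pos 16,17,18,19,20,21,22,23,24,25,26,27,28,29,30,31): XOR of data positions = 1⊕0⊕0⊕1⊕1⊕0⊕0⊕0⊕0⊕0⊕0⊕0⊕1⊕0⊕0 = 0
Codeword: 1001111101011010100110000000100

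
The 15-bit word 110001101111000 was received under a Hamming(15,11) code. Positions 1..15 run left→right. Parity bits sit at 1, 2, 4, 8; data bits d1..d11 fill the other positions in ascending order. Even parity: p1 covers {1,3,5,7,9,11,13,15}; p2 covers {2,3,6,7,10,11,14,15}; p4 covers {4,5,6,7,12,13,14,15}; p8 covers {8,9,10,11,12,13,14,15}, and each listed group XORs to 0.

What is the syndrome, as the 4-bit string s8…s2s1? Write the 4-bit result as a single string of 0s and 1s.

0110

s1 (pos 1,3,5,7,9,11,13,15): 1⊕0⊕0⊕1⊕1⊕1⊕0⊕0 = 0
s2 (pos 2,3,6,7,10,11,14,15): 1⊕0⊕1⊕1⊕1⊕1⊕0⊕0 = 1
s4 (pos 4,5,6,7,12,13,14,15): 0⊕0⊕1⊕1⊕1⊕0⊕0⊕0 = 1
s8 (pos 8,9,10,11,12,13,14,15): 0⊕1⊕1⊕1⊕1⊕0⊕0⊕0 = 0
Syndrome s8…s1 = 0110 → error at position 6.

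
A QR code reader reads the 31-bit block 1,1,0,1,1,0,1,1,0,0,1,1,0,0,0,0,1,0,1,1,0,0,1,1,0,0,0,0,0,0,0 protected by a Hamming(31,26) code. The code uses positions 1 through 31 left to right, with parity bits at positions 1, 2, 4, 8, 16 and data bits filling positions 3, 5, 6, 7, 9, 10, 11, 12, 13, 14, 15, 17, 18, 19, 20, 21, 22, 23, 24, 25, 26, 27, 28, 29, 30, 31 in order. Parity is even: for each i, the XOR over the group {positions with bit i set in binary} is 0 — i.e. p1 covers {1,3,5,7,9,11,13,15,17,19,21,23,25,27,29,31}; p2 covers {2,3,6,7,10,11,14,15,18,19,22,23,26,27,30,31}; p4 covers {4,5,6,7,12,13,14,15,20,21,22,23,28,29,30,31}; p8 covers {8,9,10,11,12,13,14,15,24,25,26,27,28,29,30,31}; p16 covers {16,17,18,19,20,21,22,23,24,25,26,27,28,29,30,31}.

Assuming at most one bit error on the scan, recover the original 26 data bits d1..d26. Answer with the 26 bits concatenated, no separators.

s1 (pos 1,3,5,7,9,11,13,15,17,19,21,23,25,27,29,31): 1⊕0⊕1⊕1⊕0⊕1⊕0⊕0⊕1⊕1⊕0⊕1⊕0⊕0⊕0⊕0 = 1
s2 (pos 2,3,6,7,10,11,14,15,18,19,22,23,26,27,30,31): 1⊕0⊕0⊕1⊕0⊕1⊕0⊕0⊕0⊕1⊕0⊕1⊕0⊕0⊕0⊕0 = 1
s4 (pos 4,5,6,7,12,13,14,15,20,21,22,23,28,29,30,31): 1⊕1⊕0⊕1⊕1⊕0⊕0⊕0⊕1⊕0⊕0⊕1⊕0⊕0⊕0⊕0 = 0
s8 (pos 8,9,10,11,12,13,14,15,24,25,26,27,28,29,30,31): 1⊕0⊕0⊕1⊕1⊕0⊕0⊕0⊕1⊕0⊕0⊕0⊕0⊕0⊕0⊕0 = 0
s16 (pos 16,17,18,19,20,21,22,23,24,25,26,27,28,29,30,31): 0⊕1⊕0⊕1⊕1⊕0⊕0⊕1⊕1⊕0⊕0⊕0⊕0⊕0⊕0⊕0 = 1
Syndrome s16…s1 = 10011 → error at position 19.
Flip position 19: 1101101100110000101100110000000 → 1101101100110000100100110000000
Read data bits from positions 3,5,6,7,9,10,11,12,13,14,15,17,18,19,20,21,22,23,24,25,26,27,28,29,30,31: 01010011000100100110000000

01010011000100100110000000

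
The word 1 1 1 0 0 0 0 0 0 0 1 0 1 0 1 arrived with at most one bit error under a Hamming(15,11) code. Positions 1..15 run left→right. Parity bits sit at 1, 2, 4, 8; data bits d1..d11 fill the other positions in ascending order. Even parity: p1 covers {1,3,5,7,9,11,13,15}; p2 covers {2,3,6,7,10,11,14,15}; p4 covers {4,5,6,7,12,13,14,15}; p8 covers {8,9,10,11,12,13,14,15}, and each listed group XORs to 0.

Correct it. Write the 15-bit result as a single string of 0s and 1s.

s1 (pos 1,3,5,7,9,11,13,15): 1⊕1⊕0⊕0⊕0⊕1⊕1⊕1 = 1
s2 (pos 2,3,6,7,10,11,14,15): 1⊕1⊕0⊕0⊕0⊕1⊕0⊕1 = 0
s4 (pos 4,5,6,7,12,13,14,15): 0⊕0⊕0⊕0⊕0⊕1⊕0⊕1 = 0
s8 (pos 8,9,10,11,12,13,14,15): 0⊕0⊕0⊕1⊕0⊕1⊕0⊕1 = 1
Syndrome s8…s1 = 1001 → error at position 9.
Flip position 9: 111000000010101 → 111000001010101

111000001010101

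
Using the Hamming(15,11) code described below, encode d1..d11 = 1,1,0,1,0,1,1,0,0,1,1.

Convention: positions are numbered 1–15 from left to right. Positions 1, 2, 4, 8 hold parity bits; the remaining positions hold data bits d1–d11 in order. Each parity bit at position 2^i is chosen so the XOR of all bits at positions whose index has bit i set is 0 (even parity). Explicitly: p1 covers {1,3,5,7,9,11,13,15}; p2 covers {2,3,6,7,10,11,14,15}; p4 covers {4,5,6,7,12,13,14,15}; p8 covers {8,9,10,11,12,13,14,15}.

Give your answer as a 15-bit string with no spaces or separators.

101010100110011

Place data at non-parity positions: p1 p2 1 p4 1 0 1 p8 0 1 1 0 0 1 1
p1 (pos 1,3,5,7,9,11,13,15): XOR of data positions = 1⊕1⊕1⊕0⊕1⊕0⊕1 = 1
p2 (pos 2,3,6,7,10,11,14,15): XOR of data positions = 1⊕0⊕1⊕1⊕1⊕1⊕1 = 0
p4 (pos 4,5,6,7,12,13,14,15): XOR of data positions = 1⊕0⊕1⊕0⊕0⊕1⊕1 = 0
p8 (pos 8,9,10,11,12,13,14,15): XOR of data positions = 0⊕1⊕1⊕0⊕0⊕1⊕1 = 0
Codeword: 101010100110011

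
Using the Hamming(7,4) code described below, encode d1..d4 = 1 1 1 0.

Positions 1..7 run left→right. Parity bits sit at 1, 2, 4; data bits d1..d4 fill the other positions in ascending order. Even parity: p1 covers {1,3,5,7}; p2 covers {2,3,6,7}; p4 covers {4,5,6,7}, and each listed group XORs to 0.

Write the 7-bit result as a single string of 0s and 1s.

0010110

Place data at non-parity positions: p1 p2 1 p4 1 1 0
p1 (pos 1,3,5,7): XOR of data positions = 1⊕1⊕0 = 0
p2 (pos 2,3,6,7): XOR of data positions = 1⊕1⊕0 = 0
p4 (pos 4,5,6,7): XOR of data positions = 1⊕1⊕0 = 0
Codeword: 0010110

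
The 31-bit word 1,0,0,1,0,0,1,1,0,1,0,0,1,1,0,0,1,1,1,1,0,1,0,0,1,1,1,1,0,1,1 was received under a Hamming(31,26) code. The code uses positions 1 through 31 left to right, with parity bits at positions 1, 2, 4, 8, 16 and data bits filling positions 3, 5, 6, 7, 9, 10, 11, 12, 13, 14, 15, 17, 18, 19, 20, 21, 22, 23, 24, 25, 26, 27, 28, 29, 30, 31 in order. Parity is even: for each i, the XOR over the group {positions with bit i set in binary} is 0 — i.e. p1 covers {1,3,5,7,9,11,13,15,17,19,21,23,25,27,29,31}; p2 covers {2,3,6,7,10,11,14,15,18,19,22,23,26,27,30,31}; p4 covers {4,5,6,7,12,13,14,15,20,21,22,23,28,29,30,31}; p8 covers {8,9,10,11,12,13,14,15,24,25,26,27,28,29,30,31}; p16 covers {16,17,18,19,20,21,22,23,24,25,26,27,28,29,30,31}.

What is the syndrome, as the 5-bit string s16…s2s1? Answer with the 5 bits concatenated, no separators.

10100

s1 (pos 1,3,5,7,9,11,13,15,17,19,21,23,25,27,29,31): 1⊕0⊕0⊕1⊕0⊕0⊕1⊕0⊕1⊕1⊕0⊕0⊕1⊕1⊕0⊕1 = 0
s2 (pos 2,3,6,7,10,11,14,15,18,19,22,23,26,27,30,31): 0⊕0⊕0⊕1⊕1⊕0⊕1⊕0⊕1⊕1⊕1⊕0⊕1⊕1⊕1⊕1 = 0
s4 (pos 4,5,6,7,12,13,14,15,20,21,22,23,28,29,30,31): 1⊕0⊕0⊕1⊕0⊕1⊕1⊕0⊕1⊕0⊕1⊕0⊕1⊕0⊕1⊕1 = 1
s8 (pos 8,9,10,11,12,13,14,15,24,25,26,27,28,29,30,31): 1⊕0⊕1⊕0⊕0⊕1⊕1⊕0⊕0⊕1⊕1⊕1⊕1⊕0⊕1⊕1 = 0
s16 (pos 16,17,18,19,20,21,22,23,24,25,26,27,28,29,30,31): 0⊕1⊕1⊕1⊕1⊕0⊕1⊕0⊕0⊕1⊕1⊕1⊕1⊕0⊕1⊕1 = 1
Syndrome s16…s1 = 10100 → error at position 20.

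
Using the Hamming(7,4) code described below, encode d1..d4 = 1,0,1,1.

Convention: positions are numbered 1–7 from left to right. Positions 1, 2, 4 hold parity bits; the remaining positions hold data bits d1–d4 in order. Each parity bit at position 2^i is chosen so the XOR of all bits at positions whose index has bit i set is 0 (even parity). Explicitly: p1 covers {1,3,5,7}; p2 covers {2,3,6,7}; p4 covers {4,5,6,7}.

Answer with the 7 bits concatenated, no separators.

Place data at non-parity positions: p1 p2 1 p4 0 1 1
p1 (pos 1,3,5,7): XOR of data positions = 1⊕0⊕1 = 0
p2 (pos 2,3,6,7): XOR of data positions = 1⊕1⊕1 = 1
p4 (pos 4,5,6,7): XOR of data positions = 0⊕1⊕1 = 0
Codeword: 0110011

0110011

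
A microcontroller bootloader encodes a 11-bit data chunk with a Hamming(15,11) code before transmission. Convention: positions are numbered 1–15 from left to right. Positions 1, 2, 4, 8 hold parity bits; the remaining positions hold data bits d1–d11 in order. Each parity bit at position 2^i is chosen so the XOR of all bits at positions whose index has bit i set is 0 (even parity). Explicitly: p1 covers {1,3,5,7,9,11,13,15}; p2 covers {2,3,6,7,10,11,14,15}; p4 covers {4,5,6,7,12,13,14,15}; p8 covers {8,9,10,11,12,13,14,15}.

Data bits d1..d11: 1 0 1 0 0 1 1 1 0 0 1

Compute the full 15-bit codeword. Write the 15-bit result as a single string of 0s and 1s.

Place data at non-parity positions: p1 p2 1 p4 0 1 0 p8 0 1 1 1 0 0 1
p1 (pos 1,3,5,7,9,11,13,15): XOR of data positions = 1⊕0⊕0⊕0⊕1⊕0⊕1 = 1
p2 (pos 2,3,6,7,10,11,14,15): XOR of data positions = 1⊕1⊕0⊕1⊕1⊕0⊕1 = 1
p4 (pos 4,5,6,7,12,13,14,15): XOR of data positions = 0⊕1⊕0⊕1⊕0⊕0⊕1 = 1
p8 (pos 8,9,10,11,12,13,14,15): XOR of data positions = 0⊕1⊕1⊕1⊕0⊕0⊕1 = 0
Codeword: 111101000111001

111101000111001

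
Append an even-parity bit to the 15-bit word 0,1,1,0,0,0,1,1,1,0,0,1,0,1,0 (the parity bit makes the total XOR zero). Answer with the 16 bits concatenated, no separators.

XOR of the 15 data bits: 0⊕1⊕1⊕0⊕0⊕0⊕1⊕1⊕1⊕0⊕0⊕1⊕0⊕1⊕0 = 1
Parity bit = 1 (so all 16 bits XOR to 0).

0110001110010101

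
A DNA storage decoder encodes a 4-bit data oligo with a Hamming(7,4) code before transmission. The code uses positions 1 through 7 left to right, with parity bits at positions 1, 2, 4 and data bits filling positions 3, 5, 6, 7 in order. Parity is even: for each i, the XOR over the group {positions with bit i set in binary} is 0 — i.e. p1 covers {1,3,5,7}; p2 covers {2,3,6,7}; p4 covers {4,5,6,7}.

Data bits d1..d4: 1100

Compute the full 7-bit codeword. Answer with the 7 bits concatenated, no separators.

Place data at non-parity positions: p1 p2 1 p4 1 0 0
p1 (pos 1,3,5,7): XOR of data positions = 1⊕1⊕0 = 0
p2 (pos 2,3,6,7): XOR of data positions = 1⊕0⊕0 = 1
p4 (pos 4,5,6,7): XOR of data positions = 1⊕0⊕0 = 1
Codeword: 0111100

0111100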